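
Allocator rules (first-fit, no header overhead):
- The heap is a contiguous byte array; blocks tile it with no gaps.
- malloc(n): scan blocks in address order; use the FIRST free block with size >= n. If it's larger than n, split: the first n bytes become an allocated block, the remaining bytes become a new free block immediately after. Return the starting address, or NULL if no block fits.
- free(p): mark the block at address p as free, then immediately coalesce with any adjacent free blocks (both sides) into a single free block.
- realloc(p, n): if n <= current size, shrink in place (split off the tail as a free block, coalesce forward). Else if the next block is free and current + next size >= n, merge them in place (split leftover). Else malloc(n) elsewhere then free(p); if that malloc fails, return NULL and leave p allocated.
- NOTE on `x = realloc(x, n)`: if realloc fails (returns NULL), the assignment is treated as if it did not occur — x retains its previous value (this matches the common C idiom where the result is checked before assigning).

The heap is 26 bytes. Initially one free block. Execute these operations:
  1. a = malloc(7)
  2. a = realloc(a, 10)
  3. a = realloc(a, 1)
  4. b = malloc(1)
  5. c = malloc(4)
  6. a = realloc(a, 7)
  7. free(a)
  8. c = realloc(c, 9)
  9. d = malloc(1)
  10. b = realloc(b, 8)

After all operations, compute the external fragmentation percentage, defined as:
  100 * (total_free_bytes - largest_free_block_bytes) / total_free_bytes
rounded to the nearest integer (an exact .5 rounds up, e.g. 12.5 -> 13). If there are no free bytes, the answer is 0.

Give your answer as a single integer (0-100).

Op 1: a = malloc(7) -> a = 0; heap: [0-6 ALLOC][7-25 FREE]
Op 2: a = realloc(a, 10) -> a = 0; heap: [0-9 ALLOC][10-25 FREE]
Op 3: a = realloc(a, 1) -> a = 0; heap: [0-0 ALLOC][1-25 FREE]
Op 4: b = malloc(1) -> b = 1; heap: [0-0 ALLOC][1-1 ALLOC][2-25 FREE]
Op 5: c = malloc(4) -> c = 2; heap: [0-0 ALLOC][1-1 ALLOC][2-5 ALLOC][6-25 FREE]
Op 6: a = realloc(a, 7) -> a = 6; heap: [0-0 FREE][1-1 ALLOC][2-5 ALLOC][6-12 ALLOC][13-25 FREE]
Op 7: free(a) -> (freed a); heap: [0-0 FREE][1-1 ALLOC][2-5 ALLOC][6-25 FREE]
Op 8: c = realloc(c, 9) -> c = 2; heap: [0-0 FREE][1-1 ALLOC][2-10 ALLOC][11-25 FREE]
Op 9: d = malloc(1) -> d = 0; heap: [0-0 ALLOC][1-1 ALLOC][2-10 ALLOC][11-25 FREE]
Op 10: b = realloc(b, 8) -> b = 11; heap: [0-0 ALLOC][1-1 FREE][2-10 ALLOC][11-18 ALLOC][19-25 FREE]
Free blocks: [1 7] total_free=8 largest=7 -> 100*(8-7)/8 = 100/8 = 12.5 -> rounds to 13

Answer: 13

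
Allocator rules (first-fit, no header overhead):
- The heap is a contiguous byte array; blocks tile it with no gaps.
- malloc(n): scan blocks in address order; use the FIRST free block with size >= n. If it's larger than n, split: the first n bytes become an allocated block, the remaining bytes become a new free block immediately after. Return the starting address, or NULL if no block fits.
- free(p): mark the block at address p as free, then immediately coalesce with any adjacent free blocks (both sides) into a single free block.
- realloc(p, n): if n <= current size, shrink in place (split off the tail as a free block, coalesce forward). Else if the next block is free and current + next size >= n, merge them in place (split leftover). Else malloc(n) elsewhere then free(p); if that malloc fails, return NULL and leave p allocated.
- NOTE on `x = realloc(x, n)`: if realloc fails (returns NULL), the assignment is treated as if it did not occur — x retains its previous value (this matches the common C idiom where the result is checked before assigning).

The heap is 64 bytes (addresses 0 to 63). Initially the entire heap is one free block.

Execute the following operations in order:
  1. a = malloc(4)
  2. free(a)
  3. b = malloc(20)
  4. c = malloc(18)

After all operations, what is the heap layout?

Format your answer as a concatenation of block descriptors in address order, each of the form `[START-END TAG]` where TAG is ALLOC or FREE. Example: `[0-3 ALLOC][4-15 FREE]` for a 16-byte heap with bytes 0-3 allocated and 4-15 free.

Answer: [0-19 ALLOC][20-37 ALLOC][38-63 FREE]

Derivation:
Op 1: a = malloc(4) -> a = 0; heap: [0-3 ALLOC][4-63 FREE]
Op 2: free(a) -> (freed a); heap: [0-63 FREE]
Op 3: b = malloc(20) -> b = 0; heap: [0-19 ALLOC][20-63 FREE]
Op 4: c = malloc(18) -> c = 20; heap: [0-19 ALLOC][20-37 ALLOC][38-63 FREE]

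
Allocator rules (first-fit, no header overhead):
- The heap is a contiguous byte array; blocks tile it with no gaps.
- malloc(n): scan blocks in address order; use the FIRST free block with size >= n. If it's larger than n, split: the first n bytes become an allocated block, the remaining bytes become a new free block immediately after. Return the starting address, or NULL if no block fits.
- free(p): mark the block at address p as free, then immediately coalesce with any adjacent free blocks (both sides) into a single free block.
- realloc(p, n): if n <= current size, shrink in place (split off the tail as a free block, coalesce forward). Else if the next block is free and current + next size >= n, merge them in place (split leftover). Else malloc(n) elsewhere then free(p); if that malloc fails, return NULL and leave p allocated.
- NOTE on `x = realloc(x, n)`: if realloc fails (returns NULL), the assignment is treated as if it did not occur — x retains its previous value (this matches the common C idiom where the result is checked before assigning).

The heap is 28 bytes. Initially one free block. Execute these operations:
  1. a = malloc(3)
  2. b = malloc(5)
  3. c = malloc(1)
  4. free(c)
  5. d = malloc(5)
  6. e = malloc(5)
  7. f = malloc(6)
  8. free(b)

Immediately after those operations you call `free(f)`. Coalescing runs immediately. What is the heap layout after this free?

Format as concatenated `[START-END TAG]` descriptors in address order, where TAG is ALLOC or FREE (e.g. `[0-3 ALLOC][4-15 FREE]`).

Op 1: a = malloc(3) -> a = 0; heap: [0-2 ALLOC][3-27 FREE]
Op 2: b = malloc(5) -> b = 3; heap: [0-2 ALLOC][3-7 ALLOC][8-27 FREE]
Op 3: c = malloc(1) -> c = 8; heap: [0-2 ALLOC][3-7 ALLOC][8-8 ALLOC][9-27 FREE]
Op 4: free(c) -> (freed c); heap: [0-2 ALLOC][3-7 ALLOC][8-27 FREE]
Op 5: d = malloc(5) -> d = 8; heap: [0-2 ALLOC][3-7 ALLOC][8-12 ALLOC][13-27 FREE]
Op 6: e = malloc(5) -> e = 13; heap: [0-2 ALLOC][3-7 ALLOC][8-12 ALLOC][13-17 ALLOC][18-27 FREE]
Op 7: f = malloc(6) -> f = 18; heap: [0-2 ALLOC][3-7 ALLOC][8-12 ALLOC][13-17 ALLOC][18-23 ALLOC][24-27 FREE]
Op 8: free(b) -> (freed b); heap: [0-2 ALLOC][3-7 FREE][8-12 ALLOC][13-17 ALLOC][18-23 ALLOC][24-27 FREE]
free(f): f = 18 -> block [18-23 ALLOC]; mark free, coalesce with adjacent free neighbors -> [0-2 ALLOC][3-7 FREE][8-12 ALLOC][13-17 ALLOC][18-27 FREE]

Answer: [0-2 ALLOC][3-7 FREE][8-12 ALLOC][13-17 ALLOC][18-27 FREE]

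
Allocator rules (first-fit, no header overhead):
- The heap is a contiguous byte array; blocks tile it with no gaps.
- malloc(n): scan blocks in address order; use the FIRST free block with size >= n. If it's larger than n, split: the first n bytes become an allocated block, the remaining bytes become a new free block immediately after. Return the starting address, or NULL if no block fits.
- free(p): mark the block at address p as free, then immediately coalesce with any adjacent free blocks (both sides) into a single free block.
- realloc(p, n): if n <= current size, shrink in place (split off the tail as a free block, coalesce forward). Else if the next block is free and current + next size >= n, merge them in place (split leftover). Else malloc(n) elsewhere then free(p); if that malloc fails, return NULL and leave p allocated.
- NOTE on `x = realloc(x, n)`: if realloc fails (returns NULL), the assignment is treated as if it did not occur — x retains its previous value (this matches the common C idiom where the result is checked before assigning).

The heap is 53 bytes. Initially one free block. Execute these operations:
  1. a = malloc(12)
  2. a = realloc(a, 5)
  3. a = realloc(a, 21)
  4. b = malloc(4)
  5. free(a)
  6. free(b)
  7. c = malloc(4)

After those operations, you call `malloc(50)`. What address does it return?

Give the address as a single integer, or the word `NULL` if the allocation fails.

Op 1: a = malloc(12) -> a = 0; heap: [0-11 ALLOC][12-52 FREE]
Op 2: a = realloc(a, 5) -> a = 0; heap: [0-4 ALLOC][5-52 FREE]
Op 3: a = realloc(a, 21) -> a = 0; heap: [0-20 ALLOC][21-52 FREE]
Op 4: b = malloc(4) -> b = 21; heap: [0-20 ALLOC][21-24 ALLOC][25-52 FREE]
Op 5: free(a) -> (freed a); heap: [0-20 FREE][21-24 ALLOC][25-52 FREE]
Op 6: free(b) -> (freed b); heap: [0-52 FREE]
Op 7: c = malloc(4) -> c = 0; heap: [0-3 ALLOC][4-52 FREE]
malloc(50): first-fit scan over [0-3 ALLOC][4-52 FREE] -> NULL

Answer: NULL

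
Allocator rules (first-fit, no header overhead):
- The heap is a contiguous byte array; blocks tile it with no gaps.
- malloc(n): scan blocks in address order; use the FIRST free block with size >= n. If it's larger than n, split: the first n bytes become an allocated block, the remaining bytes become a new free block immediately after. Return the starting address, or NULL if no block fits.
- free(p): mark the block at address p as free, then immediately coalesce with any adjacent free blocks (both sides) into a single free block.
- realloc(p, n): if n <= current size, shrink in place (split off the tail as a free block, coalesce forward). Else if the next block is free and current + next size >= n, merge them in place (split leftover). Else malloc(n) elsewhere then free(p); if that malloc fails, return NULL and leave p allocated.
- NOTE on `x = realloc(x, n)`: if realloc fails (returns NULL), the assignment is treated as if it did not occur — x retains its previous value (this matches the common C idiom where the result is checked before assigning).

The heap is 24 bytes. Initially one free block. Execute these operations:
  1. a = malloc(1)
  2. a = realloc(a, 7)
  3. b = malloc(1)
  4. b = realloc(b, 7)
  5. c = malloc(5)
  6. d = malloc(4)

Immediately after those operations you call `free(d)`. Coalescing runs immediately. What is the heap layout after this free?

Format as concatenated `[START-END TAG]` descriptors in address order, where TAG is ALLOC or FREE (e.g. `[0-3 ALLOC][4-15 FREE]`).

Answer: [0-6 ALLOC][7-13 ALLOC][14-18 ALLOC][19-23 FREE]

Derivation:
Op 1: a = malloc(1) -> a = 0; heap: [0-0 ALLOC][1-23 FREE]
Op 2: a = realloc(a, 7) -> a = 0; heap: [0-6 ALLOC][7-23 FREE]
Op 3: b = malloc(1) -> b = 7; heap: [0-6 ALLOC][7-7 ALLOC][8-23 FREE]
Op 4: b = realloc(b, 7) -> b = 7; heap: [0-6 ALLOC][7-13 ALLOC][14-23 FREE]
Op 5: c = malloc(5) -> c = 14; heap: [0-6 ALLOC][7-13 ALLOC][14-18 ALLOC][19-23 FREE]
Op 6: d = malloc(4) -> d = 19; heap: [0-6 ALLOC][7-13 ALLOC][14-18 ALLOC][19-22 ALLOC][23-23 FREE]
free(d): d = 19 -> block [19-22 ALLOC]; mark free, coalesce with adjacent free neighbors -> [0-6 ALLOC][7-13 ALLOC][14-18 ALLOC][19-23 FREE]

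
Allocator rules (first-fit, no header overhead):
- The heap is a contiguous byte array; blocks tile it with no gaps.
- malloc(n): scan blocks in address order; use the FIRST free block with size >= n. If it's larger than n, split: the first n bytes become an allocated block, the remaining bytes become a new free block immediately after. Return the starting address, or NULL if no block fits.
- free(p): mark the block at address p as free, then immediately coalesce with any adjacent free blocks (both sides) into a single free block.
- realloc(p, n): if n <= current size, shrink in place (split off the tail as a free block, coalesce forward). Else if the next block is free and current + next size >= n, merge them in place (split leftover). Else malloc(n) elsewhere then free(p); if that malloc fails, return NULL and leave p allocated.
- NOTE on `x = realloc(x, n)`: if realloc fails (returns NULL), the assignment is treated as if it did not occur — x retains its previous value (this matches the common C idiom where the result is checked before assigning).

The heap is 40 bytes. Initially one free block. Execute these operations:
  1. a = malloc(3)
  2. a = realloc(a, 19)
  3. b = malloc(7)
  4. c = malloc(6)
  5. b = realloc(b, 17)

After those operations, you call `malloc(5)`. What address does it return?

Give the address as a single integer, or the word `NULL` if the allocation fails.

Answer: 32

Derivation:
Op 1: a = malloc(3) -> a = 0; heap: [0-2 ALLOC][3-39 FREE]
Op 2: a = realloc(a, 19) -> a = 0; heap: [0-18 ALLOC][19-39 FREE]
Op 3: b = malloc(7) -> b = 19; heap: [0-18 ALLOC][19-25 ALLOC][26-39 FREE]
Op 4: c = malloc(6) -> c = 26; heap: [0-18 ALLOC][19-25 ALLOC][26-31 ALLOC][32-39 FREE]
Op 5: b = realloc(b, 17) -> NULL (b unchanged); heap: [0-18 ALLOC][19-25 ALLOC][26-31 ALLOC][32-39 FREE]
malloc(5): first-fit scan over [0-18 ALLOC][19-25 ALLOC][26-31 ALLOC][32-39 FREE] -> 32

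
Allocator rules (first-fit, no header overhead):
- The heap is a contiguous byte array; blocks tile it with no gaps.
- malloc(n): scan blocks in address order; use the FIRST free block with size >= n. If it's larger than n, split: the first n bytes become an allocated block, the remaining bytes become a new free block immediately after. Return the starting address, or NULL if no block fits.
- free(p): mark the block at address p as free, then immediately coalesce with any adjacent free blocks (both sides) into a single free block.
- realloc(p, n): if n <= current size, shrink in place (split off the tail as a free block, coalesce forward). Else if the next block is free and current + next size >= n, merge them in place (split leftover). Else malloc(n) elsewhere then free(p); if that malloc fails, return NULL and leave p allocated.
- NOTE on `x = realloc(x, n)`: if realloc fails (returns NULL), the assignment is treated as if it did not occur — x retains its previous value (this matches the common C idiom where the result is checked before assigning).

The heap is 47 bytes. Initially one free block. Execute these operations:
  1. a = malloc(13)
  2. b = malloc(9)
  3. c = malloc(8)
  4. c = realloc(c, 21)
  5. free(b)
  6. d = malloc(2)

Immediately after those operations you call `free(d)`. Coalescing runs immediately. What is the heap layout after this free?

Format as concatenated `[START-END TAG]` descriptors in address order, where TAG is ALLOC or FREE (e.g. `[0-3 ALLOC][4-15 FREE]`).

Op 1: a = malloc(13) -> a = 0; heap: [0-12 ALLOC][13-46 FREE]
Op 2: b = malloc(9) -> b = 13; heap: [0-12 ALLOC][13-21 ALLOC][22-46 FREE]
Op 3: c = malloc(8) -> c = 22; heap: [0-12 ALLOC][13-21 ALLOC][22-29 ALLOC][30-46 FREE]
Op 4: c = realloc(c, 21) -> c = 22; heap: [0-12 ALLOC][13-21 ALLOC][22-42 ALLOC][43-46 FREE]
Op 5: free(b) -> (freed b); heap: [0-12 ALLOC][13-21 FREE][22-42 ALLOC][43-46 FREE]
Op 6: d = malloc(2) -> d = 13; heap: [0-12 ALLOC][13-14 ALLOC][15-21 FREE][22-42 ALLOC][43-46 FREE]
free(d): d = 13 -> block [13-14 ALLOC]; mark free, coalesce with adjacent free neighbors -> [0-12 ALLOC][13-21 FREE][22-42 ALLOC][43-46 FREE]

Answer: [0-12 ALLOC][13-21 FREE][22-42 ALLOC][43-46 FREE]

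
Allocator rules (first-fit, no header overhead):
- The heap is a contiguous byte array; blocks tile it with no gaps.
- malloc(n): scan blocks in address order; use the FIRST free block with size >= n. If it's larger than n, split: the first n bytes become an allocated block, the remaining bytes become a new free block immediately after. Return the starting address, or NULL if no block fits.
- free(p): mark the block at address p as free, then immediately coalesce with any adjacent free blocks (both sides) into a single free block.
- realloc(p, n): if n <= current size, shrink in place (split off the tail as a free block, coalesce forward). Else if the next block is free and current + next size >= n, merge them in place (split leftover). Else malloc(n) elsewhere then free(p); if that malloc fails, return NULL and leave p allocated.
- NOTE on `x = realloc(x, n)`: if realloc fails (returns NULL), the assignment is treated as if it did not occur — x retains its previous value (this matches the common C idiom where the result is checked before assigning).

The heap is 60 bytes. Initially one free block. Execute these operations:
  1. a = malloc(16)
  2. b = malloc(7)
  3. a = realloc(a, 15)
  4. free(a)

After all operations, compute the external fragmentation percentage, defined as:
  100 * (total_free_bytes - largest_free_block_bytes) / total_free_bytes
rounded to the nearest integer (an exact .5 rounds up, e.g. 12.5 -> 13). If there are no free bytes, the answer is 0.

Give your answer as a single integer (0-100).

Answer: 30

Derivation:
Op 1: a = malloc(16) -> a = 0; heap: [0-15 ALLOC][16-59 FREE]
Op 2: b = malloc(7) -> b = 16; heap: [0-15 ALLOC][16-22 ALLOC][23-59 FREE]
Op 3: a = realloc(a, 15) -> a = 0; heap: [0-14 ALLOC][15-15 FREE][16-22 ALLOC][23-59 FREE]
Op 4: free(a) -> (freed a); heap: [0-15 FREE][16-22 ALLOC][23-59 FREE]
Free blocks: [16 37] total_free=53 largest=37 -> 100*(53-37)/53 = 1600/53 ≈ 30.189 -> rounds to 30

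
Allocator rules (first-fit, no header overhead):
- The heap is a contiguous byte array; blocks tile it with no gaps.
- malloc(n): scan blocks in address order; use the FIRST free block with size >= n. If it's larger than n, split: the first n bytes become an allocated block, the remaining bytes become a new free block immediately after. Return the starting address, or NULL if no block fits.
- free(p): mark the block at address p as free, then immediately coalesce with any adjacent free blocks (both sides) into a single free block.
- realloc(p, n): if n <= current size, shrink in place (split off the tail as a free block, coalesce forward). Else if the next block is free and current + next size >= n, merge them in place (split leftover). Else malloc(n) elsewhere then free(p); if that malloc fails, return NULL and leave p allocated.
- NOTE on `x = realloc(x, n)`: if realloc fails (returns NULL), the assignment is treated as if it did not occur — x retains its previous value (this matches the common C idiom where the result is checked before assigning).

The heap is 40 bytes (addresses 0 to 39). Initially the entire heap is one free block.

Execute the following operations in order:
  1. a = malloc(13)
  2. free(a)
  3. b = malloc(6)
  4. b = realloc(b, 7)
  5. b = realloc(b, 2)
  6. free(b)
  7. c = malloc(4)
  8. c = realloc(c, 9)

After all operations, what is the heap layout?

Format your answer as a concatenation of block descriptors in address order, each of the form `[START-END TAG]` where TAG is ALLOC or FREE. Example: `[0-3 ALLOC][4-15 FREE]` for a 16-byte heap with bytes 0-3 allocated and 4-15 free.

Answer: [0-8 ALLOC][9-39 FREE]

Derivation:
Op 1: a = malloc(13) -> a = 0; heap: [0-12 ALLOC][13-39 FREE]
Op 2: free(a) -> (freed a); heap: [0-39 FREE]
Op 3: b = malloc(6) -> b = 0; heap: [0-5 ALLOC][6-39 FREE]
Op 4: b = realloc(b, 7) -> b = 0; heap: [0-6 ALLOC][7-39 FREE]
Op 5: b = realloc(b, 2) -> b = 0; heap: [0-1 ALLOC][2-39 FREE]
Op 6: free(b) -> (freed b); heap: [0-39 FREE]
Op 7: c = malloc(4) -> c = 0; heap: [0-3 ALLOC][4-39 FREE]
Op 8: c = realloc(c, 9) -> c = 0; heap: [0-8 ALLOC][9-39 FREE]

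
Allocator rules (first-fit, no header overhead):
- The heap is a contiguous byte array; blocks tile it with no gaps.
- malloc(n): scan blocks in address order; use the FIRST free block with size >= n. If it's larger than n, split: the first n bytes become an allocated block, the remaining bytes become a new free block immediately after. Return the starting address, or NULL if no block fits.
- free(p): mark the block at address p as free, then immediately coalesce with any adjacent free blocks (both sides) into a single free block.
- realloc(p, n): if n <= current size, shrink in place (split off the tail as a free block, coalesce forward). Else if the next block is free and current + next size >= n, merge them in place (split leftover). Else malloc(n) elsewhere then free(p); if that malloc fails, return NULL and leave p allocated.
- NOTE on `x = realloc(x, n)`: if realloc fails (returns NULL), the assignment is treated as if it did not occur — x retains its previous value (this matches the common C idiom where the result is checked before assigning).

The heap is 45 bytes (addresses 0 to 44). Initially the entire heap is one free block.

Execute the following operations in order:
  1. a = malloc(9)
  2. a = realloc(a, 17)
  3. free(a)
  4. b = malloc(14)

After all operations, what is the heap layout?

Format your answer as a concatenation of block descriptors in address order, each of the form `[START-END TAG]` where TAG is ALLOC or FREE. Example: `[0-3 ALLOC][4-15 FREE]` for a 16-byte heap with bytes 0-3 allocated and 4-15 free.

Answer: [0-13 ALLOC][14-44 FREE]

Derivation:
Op 1: a = malloc(9) -> a = 0; heap: [0-8 ALLOC][9-44 FREE]
Op 2: a = realloc(a, 17) -> a = 0; heap: [0-16 ALLOC][17-44 FREE]
Op 3: free(a) -> (freed a); heap: [0-44 FREE]
Op 4: b = malloc(14) -> b = 0; heap: [0-13 ALLOC][14-44 FREE]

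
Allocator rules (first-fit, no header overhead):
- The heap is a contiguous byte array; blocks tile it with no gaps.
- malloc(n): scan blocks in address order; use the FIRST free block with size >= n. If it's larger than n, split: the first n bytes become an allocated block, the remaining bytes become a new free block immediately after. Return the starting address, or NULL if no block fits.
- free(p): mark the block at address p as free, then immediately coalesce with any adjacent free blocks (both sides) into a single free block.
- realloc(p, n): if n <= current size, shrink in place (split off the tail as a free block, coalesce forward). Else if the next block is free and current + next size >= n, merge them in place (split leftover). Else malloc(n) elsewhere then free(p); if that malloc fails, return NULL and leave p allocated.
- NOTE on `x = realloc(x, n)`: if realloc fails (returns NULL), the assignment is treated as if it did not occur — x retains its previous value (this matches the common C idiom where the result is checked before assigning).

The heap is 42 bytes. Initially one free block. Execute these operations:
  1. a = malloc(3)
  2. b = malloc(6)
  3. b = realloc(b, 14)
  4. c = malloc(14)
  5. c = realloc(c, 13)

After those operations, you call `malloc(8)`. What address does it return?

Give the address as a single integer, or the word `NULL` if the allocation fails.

Answer: 30

Derivation:
Op 1: a = malloc(3) -> a = 0; heap: [0-2 ALLOC][3-41 FREE]
Op 2: b = malloc(6) -> b = 3; heap: [0-2 ALLOC][3-8 ALLOC][9-41 FREE]
Op 3: b = realloc(b, 14) -> b = 3; heap: [0-2 ALLOC][3-16 ALLOC][17-41 FREE]
Op 4: c = malloc(14) -> c = 17; heap: [0-2 ALLOC][3-16 ALLOC][17-30 ALLOC][31-41 FREE]
Op 5: c = realloc(c, 13) -> c = 17; heap: [0-2 ALLOC][3-16 ALLOC][17-29 ALLOC][30-41 FREE]
malloc(8): first-fit scan over [0-2 ALLOC][3-16 ALLOC][17-29 ALLOC][30-41 FREE] -> 30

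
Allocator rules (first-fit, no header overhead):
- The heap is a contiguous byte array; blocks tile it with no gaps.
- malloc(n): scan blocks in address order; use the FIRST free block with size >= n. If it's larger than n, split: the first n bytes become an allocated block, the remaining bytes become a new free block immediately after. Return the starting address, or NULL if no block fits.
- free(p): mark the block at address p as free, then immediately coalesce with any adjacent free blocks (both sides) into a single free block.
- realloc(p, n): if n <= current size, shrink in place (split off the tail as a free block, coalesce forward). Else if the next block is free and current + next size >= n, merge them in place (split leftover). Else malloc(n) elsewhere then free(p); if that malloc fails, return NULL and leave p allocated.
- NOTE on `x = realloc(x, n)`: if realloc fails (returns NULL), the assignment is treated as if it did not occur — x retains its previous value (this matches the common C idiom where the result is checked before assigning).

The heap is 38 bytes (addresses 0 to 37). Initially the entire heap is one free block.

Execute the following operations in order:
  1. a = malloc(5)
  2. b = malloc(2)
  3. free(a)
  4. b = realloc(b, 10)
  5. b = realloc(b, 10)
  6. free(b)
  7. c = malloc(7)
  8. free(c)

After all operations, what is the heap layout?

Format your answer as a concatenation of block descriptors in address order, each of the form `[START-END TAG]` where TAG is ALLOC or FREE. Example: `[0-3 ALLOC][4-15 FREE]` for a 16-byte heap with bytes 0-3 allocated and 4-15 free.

Op 1: a = malloc(5) -> a = 0; heap: [0-4 ALLOC][5-37 FREE]
Op 2: b = malloc(2) -> b = 5; heap: [0-4 ALLOC][5-6 ALLOC][7-37 FREE]
Op 3: free(a) -> (freed a); heap: [0-4 FREE][5-6 ALLOC][7-37 FREE]
Op 4: b = realloc(b, 10) -> b = 5; heap: [0-4 FREE][5-14 ALLOC][15-37 FREE]
Op 5: b = realloc(b, 10) -> b = 5; heap: [0-4 FREE][5-14 ALLOC][15-37 FREE]
Op 6: free(b) -> (freed b); heap: [0-37 FREE]
Op 7: c = malloc(7) -> c = 0; heap: [0-6 ALLOC][7-37 FREE]
Op 8: free(c) -> (freed c); heap: [0-37 FREE]

Answer: [0-37 FREE]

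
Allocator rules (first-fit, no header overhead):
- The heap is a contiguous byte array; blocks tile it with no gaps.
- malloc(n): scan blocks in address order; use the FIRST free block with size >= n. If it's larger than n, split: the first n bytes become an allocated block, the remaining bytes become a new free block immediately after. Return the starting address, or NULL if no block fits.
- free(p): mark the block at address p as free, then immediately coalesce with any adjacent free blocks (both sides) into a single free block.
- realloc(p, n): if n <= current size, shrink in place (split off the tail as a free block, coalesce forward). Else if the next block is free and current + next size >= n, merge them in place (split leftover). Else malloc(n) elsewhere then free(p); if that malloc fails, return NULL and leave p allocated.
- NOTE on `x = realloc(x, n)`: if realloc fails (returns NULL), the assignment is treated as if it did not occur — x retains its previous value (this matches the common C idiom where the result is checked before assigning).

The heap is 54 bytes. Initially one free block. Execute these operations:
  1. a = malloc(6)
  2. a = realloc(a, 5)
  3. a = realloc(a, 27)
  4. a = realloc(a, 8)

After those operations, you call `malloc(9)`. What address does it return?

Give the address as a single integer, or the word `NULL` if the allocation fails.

Op 1: a = malloc(6) -> a = 0; heap: [0-5 ALLOC][6-53 FREE]
Op 2: a = realloc(a, 5) -> a = 0; heap: [0-4 ALLOC][5-53 FREE]
Op 3: a = realloc(a, 27) -> a = 0; heap: [0-26 ALLOC][27-53 FREE]
Op 4: a = realloc(a, 8) -> a = 0; heap: [0-7 ALLOC][8-53 FREE]
malloc(9): first-fit scan over [0-7 ALLOC][8-53 FREE] -> 8

Answer: 8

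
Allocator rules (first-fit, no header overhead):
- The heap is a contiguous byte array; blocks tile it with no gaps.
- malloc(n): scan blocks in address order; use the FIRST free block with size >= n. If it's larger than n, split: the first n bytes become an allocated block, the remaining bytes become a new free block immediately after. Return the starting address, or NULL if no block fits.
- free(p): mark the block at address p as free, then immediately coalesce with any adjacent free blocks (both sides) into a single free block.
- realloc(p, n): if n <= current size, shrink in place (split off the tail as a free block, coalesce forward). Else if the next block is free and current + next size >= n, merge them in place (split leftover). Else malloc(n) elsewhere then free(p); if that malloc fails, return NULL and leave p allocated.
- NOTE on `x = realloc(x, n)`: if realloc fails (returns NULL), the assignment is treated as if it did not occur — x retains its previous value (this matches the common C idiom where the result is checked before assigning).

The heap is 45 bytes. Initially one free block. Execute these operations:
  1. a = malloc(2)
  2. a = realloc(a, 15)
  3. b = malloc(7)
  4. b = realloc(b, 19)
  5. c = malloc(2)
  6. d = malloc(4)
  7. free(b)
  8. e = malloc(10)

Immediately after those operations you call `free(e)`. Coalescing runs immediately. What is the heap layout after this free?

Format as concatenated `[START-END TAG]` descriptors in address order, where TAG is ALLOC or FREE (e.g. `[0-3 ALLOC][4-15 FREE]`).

Op 1: a = malloc(2) -> a = 0; heap: [0-1 ALLOC][2-44 FREE]
Op 2: a = realloc(a, 15) -> a = 0; heap: [0-14 ALLOC][15-44 FREE]
Op 3: b = malloc(7) -> b = 15; heap: [0-14 ALLOC][15-21 ALLOC][22-44 FREE]
Op 4: b = realloc(b, 19) -> b = 15; heap: [0-14 ALLOC][15-33 ALLOC][34-44 FREE]
Op 5: c = malloc(2) -> c = 34; heap: [0-14 ALLOC][15-33 ALLOC][34-35 ALLOC][36-44 FREE]
Op 6: d = malloc(4) -> d = 36; heap: [0-14 ALLOC][15-33 ALLOC][34-35 ALLOC][36-39 ALLOC][40-44 FREE]
Op 7: free(b) -> (freed b); heap: [0-14 ALLOC][15-33 FREE][34-35 ALLOC][36-39 ALLOC][40-44 FREE]
Op 8: e = malloc(10) -> e = 15; heap: [0-14 ALLOC][15-24 ALLOC][25-33 FREE][34-35 ALLOC][36-39 ALLOC][40-44 FREE]
free(e): e = 15 -> block [15-24 ALLOC]; mark free, coalesce with adjacent free neighbors -> [0-14 ALLOC][15-33 FREE][34-35 ALLOC][36-39 ALLOC][40-44 FREE]

Answer: [0-14 ALLOC][15-33 FREE][34-35 ALLOC][36-39 ALLOC][40-44 FREE]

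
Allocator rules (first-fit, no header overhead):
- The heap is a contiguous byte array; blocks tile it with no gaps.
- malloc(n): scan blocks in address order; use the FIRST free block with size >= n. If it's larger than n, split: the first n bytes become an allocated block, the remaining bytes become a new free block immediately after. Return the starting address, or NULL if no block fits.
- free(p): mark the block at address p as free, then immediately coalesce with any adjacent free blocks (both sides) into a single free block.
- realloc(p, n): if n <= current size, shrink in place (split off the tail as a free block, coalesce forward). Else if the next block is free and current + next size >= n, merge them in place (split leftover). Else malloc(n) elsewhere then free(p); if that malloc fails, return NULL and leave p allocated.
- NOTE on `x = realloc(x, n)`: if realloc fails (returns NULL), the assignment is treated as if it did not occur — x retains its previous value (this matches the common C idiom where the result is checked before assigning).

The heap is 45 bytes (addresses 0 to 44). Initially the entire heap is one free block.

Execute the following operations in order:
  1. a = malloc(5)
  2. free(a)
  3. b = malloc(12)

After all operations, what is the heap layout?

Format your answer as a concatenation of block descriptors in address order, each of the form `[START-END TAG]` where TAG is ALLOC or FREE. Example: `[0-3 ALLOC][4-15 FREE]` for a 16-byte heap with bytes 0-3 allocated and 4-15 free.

Answer: [0-11 ALLOC][12-44 FREE]

Derivation:
Op 1: a = malloc(5) -> a = 0; heap: [0-4 ALLOC][5-44 FREE]
Op 2: free(a) -> (freed a); heap: [0-44 FREE]
Op 3: b = malloc(12) -> b = 0; heap: [0-11 ALLOC][12-44 FREE]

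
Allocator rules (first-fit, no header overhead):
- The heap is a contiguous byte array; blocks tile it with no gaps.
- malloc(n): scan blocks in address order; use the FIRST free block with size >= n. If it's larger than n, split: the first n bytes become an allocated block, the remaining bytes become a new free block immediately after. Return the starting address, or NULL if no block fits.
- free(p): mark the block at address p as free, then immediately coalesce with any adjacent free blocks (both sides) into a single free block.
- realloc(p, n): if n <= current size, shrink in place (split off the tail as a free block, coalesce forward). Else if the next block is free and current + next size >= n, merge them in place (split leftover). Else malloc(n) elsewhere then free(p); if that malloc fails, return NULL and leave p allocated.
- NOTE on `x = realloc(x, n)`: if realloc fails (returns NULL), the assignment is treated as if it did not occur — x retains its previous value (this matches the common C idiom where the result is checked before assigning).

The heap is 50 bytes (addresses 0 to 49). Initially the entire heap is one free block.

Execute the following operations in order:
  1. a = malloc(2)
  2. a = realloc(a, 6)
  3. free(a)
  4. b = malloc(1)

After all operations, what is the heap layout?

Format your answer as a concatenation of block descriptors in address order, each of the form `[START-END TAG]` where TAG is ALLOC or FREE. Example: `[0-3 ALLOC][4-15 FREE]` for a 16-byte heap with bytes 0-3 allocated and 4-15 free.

Answer: [0-0 ALLOC][1-49 FREE]

Derivation:
Op 1: a = malloc(2) -> a = 0; heap: [0-1 ALLOC][2-49 FREE]
Op 2: a = realloc(a, 6) -> a = 0; heap: [0-5 ALLOC][6-49 FREE]
Op 3: free(a) -> (freed a); heap: [0-49 FREE]
Op 4: b = malloc(1) -> b = 0; heap: [0-0 ALLOC][1-49 FREE]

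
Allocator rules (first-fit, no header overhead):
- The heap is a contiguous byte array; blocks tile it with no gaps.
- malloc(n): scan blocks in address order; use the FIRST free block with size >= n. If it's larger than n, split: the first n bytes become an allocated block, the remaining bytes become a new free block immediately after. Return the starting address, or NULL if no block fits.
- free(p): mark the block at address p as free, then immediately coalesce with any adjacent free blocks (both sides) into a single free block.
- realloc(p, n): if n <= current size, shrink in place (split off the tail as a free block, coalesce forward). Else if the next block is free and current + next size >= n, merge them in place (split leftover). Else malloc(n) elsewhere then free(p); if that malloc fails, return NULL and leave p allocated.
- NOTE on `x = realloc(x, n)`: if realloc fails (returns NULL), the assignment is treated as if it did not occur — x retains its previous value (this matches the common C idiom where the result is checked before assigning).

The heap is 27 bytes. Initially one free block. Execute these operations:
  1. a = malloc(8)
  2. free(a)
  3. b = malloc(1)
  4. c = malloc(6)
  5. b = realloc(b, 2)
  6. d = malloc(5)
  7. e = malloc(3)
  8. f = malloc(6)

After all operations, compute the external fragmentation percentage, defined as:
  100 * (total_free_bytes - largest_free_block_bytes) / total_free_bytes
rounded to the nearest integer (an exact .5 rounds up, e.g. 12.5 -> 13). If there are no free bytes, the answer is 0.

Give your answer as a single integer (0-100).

Op 1: a = malloc(8) -> a = 0; heap: [0-7 ALLOC][8-26 FREE]
Op 2: free(a) -> (freed a); heap: [0-26 FREE]
Op 3: b = malloc(1) -> b = 0; heap: [0-0 ALLOC][1-26 FREE]
Op 4: c = malloc(6) -> c = 1; heap: [0-0 ALLOC][1-6 ALLOC][7-26 FREE]
Op 5: b = realloc(b, 2) -> b = 7; heap: [0-0 FREE][1-6 ALLOC][7-8 ALLOC][9-26 FREE]
Op 6: d = malloc(5) -> d = 9; heap: [0-0 FREE][1-6 ALLOC][7-8 ALLOC][9-13 ALLOC][14-26 FREE]
Op 7: e = malloc(3) -> e = 14; heap: [0-0 FREE][1-6 ALLOC][7-8 ALLOC][9-13 ALLOC][14-16 ALLOC][17-26 FREE]
Op 8: f = malloc(6) -> f = 17; heap: [0-0 FREE][1-6 ALLOC][7-8 ALLOC][9-13 ALLOC][14-16 ALLOC][17-22 ALLOC][23-26 FREE]
Free blocks: [1 4] total_free=5 largest=4 -> 100*(5-4)/5 = 100/5 = 20

Answer: 20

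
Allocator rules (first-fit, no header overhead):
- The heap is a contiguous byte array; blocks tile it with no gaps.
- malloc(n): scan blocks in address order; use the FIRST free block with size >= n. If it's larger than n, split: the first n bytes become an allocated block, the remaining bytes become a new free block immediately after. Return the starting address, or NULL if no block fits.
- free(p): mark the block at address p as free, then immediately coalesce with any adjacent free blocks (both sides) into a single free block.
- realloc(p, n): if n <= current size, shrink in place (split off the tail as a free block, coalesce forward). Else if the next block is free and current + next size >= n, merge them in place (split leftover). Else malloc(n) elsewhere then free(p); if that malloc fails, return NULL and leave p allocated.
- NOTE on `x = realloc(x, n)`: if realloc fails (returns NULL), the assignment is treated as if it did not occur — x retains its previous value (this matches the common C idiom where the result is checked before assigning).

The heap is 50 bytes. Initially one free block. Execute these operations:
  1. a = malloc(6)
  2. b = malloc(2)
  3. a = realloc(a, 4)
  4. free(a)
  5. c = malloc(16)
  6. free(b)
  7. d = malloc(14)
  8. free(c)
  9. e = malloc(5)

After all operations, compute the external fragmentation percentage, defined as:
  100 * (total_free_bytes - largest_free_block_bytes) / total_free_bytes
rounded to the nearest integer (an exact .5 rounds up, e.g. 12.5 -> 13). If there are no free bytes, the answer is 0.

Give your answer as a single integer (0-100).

Answer: 39

Derivation:
Op 1: a = malloc(6) -> a = 0; heap: [0-5 ALLOC][6-49 FREE]
Op 2: b = malloc(2) -> b = 6; heap: [0-5 ALLOC][6-7 ALLOC][8-49 FREE]
Op 3: a = realloc(a, 4) -> a = 0; heap: [0-3 ALLOC][4-5 FREE][6-7 ALLOC][8-49 FREE]
Op 4: free(a) -> (freed a); heap: [0-5 FREE][6-7 ALLOC][8-49 FREE]
Op 5: c = malloc(16) -> c = 8; heap: [0-5 FREE][6-7 ALLOC][8-23 ALLOC][24-49 FREE]
Op 6: free(b) -> (freed b); heap: [0-7 FREE][8-23 ALLOC][24-49 FREE]
Op 7: d = malloc(14) -> d = 24; heap: [0-7 FREE][8-23 ALLOC][24-37 ALLOC][38-49 FREE]
Op 8: free(c) -> (freed c); heap: [0-23 FREE][24-37 ALLOC][38-49 FREE]
Op 9: e = malloc(5) -> e = 0; heap: [0-4 ALLOC][5-23 FREE][24-37 ALLOC][38-49 FREE]
Free blocks: [19 12] total_free=31 largest=19 -> 100*(31-19)/31 = 1200/31 ≈ 38.710 -> rounds to 39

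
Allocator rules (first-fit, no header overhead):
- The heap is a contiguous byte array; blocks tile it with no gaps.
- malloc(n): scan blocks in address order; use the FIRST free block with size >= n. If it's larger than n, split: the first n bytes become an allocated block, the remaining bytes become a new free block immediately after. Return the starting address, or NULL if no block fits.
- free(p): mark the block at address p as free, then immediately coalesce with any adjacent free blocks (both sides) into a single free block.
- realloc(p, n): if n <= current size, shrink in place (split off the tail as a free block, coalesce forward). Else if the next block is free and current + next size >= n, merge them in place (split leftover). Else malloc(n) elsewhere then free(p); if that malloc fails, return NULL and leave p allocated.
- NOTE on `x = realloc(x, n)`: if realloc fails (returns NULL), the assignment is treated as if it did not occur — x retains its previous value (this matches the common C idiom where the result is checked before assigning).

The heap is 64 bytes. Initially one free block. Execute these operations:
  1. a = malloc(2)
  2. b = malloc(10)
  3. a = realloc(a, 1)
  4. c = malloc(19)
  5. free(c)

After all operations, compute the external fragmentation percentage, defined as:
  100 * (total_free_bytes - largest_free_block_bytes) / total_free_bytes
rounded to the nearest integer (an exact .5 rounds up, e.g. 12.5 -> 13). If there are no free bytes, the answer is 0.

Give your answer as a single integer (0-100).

Op 1: a = malloc(2) -> a = 0; heap: [0-1 ALLOC][2-63 FREE]
Op 2: b = malloc(10) -> b = 2; heap: [0-1 ALLOC][2-11 ALLOC][12-63 FREE]
Op 3: a = realloc(a, 1) -> a = 0; heap: [0-0 ALLOC][1-1 FREE][2-11 ALLOC][12-63 FREE]
Op 4: c = malloc(19) -> c = 12; heap: [0-0 ALLOC][1-1 FREE][2-11 ALLOC][12-30 ALLOC][31-63 FREE]
Op 5: free(c) -> (freed c); heap: [0-0 ALLOC][1-1 FREE][2-11 ALLOC][12-63 FREE]
Free blocks: [1 52] total_free=53 largest=52 -> 100*(53-52)/53 = 100/53 ≈ 1.887 -> rounds to 2

Answer: 2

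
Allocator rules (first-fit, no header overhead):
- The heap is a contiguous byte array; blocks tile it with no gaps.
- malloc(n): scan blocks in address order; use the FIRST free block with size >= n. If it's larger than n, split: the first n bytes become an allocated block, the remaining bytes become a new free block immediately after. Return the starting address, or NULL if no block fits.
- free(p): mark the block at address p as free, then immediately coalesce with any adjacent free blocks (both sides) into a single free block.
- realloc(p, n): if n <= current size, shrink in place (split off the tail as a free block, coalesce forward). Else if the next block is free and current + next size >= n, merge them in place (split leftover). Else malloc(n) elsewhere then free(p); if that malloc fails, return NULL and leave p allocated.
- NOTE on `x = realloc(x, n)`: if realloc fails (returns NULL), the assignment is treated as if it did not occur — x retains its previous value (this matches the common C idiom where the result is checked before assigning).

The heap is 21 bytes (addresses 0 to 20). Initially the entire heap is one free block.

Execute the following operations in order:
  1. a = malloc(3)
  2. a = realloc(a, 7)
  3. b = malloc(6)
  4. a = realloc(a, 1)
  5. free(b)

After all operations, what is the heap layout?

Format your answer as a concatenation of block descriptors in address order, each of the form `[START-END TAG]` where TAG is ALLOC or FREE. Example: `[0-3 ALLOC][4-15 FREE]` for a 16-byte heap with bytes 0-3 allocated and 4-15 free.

Answer: [0-0 ALLOC][1-20 FREE]

Derivation:
Op 1: a = malloc(3) -> a = 0; heap: [0-2 ALLOC][3-20 FREE]
Op 2: a = realloc(a, 7) -> a = 0; heap: [0-6 ALLOC][7-20 FREE]
Op 3: b = malloc(6) -> b = 7; heap: [0-6 ALLOC][7-12 ALLOC][13-20 FREE]
Op 4: a = realloc(a, 1) -> a = 0; heap: [0-0 ALLOC][1-6 FREE][7-12 ALLOC][13-20 FREE]
Op 5: free(b) -> (freed b); heap: [0-0 ALLOC][1-20 FREE]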